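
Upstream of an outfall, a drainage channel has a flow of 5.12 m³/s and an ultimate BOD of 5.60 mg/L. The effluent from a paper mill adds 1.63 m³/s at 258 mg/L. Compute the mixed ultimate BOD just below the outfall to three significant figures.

Flow-weighted mixing: C = (Q_r C_r + Q_w C_w)/(Q_r + Q_w)
= (5.12×5.60 + 1.63×258)/(5.12 + 1.63) = 449.2/6.750 = 66.55 mg/L.

66.5 mg/L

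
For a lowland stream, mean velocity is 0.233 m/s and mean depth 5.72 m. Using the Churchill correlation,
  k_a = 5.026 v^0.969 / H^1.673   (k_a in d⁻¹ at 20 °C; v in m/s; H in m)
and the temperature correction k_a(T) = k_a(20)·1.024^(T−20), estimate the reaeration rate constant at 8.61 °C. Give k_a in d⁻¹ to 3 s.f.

k_a ≈ 0.0506 d⁻¹

k_a(20) = 5.026 × 0.233^0.969 / 5.72^1.673 = 5.026 × 0.2438 / 18.50 = 0.06623 d⁻¹.
k_a(8.61) = 0.06623 × 1.024^(8.61−20) = 0.06623 × 0.7633 = 0.05055 d⁻¹.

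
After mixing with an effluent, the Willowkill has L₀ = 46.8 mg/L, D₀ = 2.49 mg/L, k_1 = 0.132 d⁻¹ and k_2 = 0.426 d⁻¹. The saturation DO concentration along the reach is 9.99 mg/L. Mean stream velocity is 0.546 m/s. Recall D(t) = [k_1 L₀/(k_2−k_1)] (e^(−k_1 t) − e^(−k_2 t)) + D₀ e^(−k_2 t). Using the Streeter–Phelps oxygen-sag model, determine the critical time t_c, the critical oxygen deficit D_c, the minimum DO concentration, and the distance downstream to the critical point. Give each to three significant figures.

With k_2/k_1 = 3.227 and 1 − D₀(k_2−k_1)/(k_1 L₀) = 0.8815,
t_c = ln(3.227 × 0.8815) / (0.426 − 0.132) = ln(2.845) / 0.2940 = 1.046/0.2940 = 3.556 d.
L(t_c) = L₀ e^(−k_1 t_c) = 46.8 × 0.6254 = 29.27 mg/L, and at the critical point k_2 D_c = k_1 L, so D_c = (0.132/0.426) × 29.27 = 9.069 mg/L.
Minimum DO = C_s − D_c = 9.99 − 9.069 = 0.9212 mg/L.
x_c = v t_c = 0.546 m/s × 3.556 d × 86400 s/d = 167800 m ≈ 168 km.

t_c ≈ 3.56 d; D_c ≈ 9.07 mg/L; min DO ≈ 0.921 mg/L; x_c ≈ 168 km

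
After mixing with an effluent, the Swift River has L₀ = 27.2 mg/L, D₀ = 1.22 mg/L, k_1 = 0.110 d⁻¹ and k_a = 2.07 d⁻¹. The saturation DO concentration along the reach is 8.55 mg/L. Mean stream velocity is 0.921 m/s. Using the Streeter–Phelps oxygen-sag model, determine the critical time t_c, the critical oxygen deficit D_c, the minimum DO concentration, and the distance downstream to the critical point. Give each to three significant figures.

t_c ≈ 0.678 d; D_c ≈ 1.34 mg/L; min DO ≈ 7.21 mg/L; x_c ≈ 54.0 km

With k_a/k_1 = 18.82 and 1 − D₀(k_a−k_1)/(k_1 L₀) = 0.2008,
t_c = ln(18.82 × 0.2008) / (2.07 − 0.110) = ln(3.779) / 1.960 = 1.329/1.960 = 0.6783 d.
D_c = (k_1/k_a) L₀ e^(−k_1 t_c) = (0.110/2.07) × 27.2 × e^(−0.110×0.6783) = 0.05314 × 27.2 × 0.9281 = 1.341 mg/L.
Minimum DO = C_s − D_c = 8.55 − 1.341 = 7.209 mg/L.
x_c = v t_c = 0.921 m/s × 0.6783 d × 86400 s/d = 53970 m ≈ 54.0 km.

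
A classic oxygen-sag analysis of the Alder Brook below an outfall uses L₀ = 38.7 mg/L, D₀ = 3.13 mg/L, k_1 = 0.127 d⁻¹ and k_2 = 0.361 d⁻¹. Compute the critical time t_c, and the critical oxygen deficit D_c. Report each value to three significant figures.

At the critical point dD/dt = 0, so k_1 L₀ e^(−k_1 t) = k_2 D. Substituting D(t) from the Streeter–Phelps equation and solving for t gives
t_c = ln[(k_2/k_1)(1 − D₀(k_2−k_1)/(k_1 L₀))] / (k_2−k_1).
Here k_2−k_1 = 0.2340 d⁻¹ and 1 − D₀(k_2−k_1)/(k_1 L₀) = 1 − 3.13×0.2340/(0.127×38.7) = 0.8510, so
t_c = ln(2.843 × 0.8510) / 0.2340 = 0.8833 / 0.2340 = 3.775 d.
D_c = (k_1/k_2) L₀ e^(−k_1 t_c) = (0.127/0.361) × 38.7 × e^(−0.127×3.775) = 0.3518 × 38.7 × 0.6191 = 8.430 mg/L.

t_c ≈ 3.77 d; D_c ≈ 8.43 mg/L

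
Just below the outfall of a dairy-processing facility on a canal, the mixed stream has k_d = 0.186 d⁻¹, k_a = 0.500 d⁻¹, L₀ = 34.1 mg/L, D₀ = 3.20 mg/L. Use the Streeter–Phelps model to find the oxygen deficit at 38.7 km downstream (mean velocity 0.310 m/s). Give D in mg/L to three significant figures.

D ≈ 7.18 mg/L

Travel time t = x/v = 38.7 km / (0.310 m/s) = 38700 m / 0.310 m/s = 124800 s = 1.445 d.
k_d L₀/(k_a−k_d) = 0.186×34.1/(0.500−0.186) = 6.343/0.3140 = 20.20 mg/L.
e^(−k_d t) = e^(−0.186×1.445) = 0.7643; e^(−k_a t) = e^(−0.500×1.445) = 0.4856.
D = 20.20 × (0.7643 − 0.4856) + 3.20 × 0.4856 = 5.631 + 1.554 = 7.185 mg/L.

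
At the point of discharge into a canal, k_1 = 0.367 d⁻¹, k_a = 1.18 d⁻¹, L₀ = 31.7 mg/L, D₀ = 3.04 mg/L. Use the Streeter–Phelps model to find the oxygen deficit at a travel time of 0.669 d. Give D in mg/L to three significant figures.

k_1 L₀/(k_a−k_1) = 0.367×31.7/(1.18−0.367) = 11.63/0.8130 = 14.31 mg/L.
e^(−k_1 t) = e^(−0.367×0.6690) = 0.7823; e^(−k_a t) = e^(−1.18×0.6690) = 0.4541.
D = 14.31 × (0.7823 − 0.4541) + 3.04 × 0.4541 = 4.696 + 1.380 = 6.077 mg/L.

D ≈ 6.08 mg/L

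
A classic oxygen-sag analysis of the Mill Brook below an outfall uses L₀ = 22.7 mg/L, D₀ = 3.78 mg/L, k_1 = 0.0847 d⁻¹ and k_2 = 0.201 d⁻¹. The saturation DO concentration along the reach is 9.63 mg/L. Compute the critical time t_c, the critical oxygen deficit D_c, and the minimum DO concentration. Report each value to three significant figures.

At the critical point dD/dt = 0, so k_1 L₀ e^(−k_1 t) = k_2 D. Substituting D(t) from the Streeter–Phelps equation and solving for t gives
t_c = ln[(k_2/k_1)(1 − D₀(k_2−k_1)/(k_1 L₀))] / (k_2−k_1).
Here k_2−k_1 = 0.1163 d⁻¹ and 1 − D₀(k_2−k_1)/(k_1 L₀) = 1 − 3.78×0.1163/(0.0847×22.7) = 0.7714, so
t_c = ln(2.373 × 0.7714) / 0.1163 = 0.6046 / 0.1163 = 5.198 d.
L(t_c) = L₀ e^(−k_1 t_c) = 22.7 × 0.6438 = 14.62 mg/L, and at the critical point k_2 D_c = k_1 L, so D_c = (0.0847/0.201) × 14.62 = 6.159 mg/L.
Minimum DO = C_s − D_c = 9.63 − 6.159 = 3.471 mg/L.

t_c ≈ 5.20 d; D_c ≈ 6.16 mg/L; min DO ≈ 3.47 mg/L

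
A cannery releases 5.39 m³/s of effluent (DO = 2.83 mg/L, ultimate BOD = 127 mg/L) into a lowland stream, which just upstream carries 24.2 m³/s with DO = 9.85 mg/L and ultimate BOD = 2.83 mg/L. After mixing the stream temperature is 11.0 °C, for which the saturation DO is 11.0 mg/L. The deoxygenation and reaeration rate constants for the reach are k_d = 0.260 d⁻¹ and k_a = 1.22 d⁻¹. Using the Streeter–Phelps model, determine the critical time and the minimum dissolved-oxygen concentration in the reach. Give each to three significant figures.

t_c ≈ 1.16 d; minimum DO ≈ 6.99 mg/L

Mixed DO = (24.2×9.85 + 5.39×2.83)/(24.2+5.39) = 253.6/29.59 = 8.571 mg/L.
Mixed L₀ = (24.2×2.83 + 5.39×127)/(29.59) = 753.0/29.59 = 25.45 mg/L.
Initial deficit D₀ = C_s − DO₀ = 11.0 − 8.571 = 2.429 mg/L.
t_c = (1/0.9600) ln[(1.22/0.260)(1 − 2.429×0.9600/(0.260×25.45))] = 1.042 × ln(3.039) = 1.158 d.
D_c = (0.260/1.22) × 25.45 × e^(−0.260×1.158) = 0.2131 × 25.45 × 0.7401 = 4.014 mg/L.
Minimum DO = 11.0 − 4.014 = 6.986 mg/L.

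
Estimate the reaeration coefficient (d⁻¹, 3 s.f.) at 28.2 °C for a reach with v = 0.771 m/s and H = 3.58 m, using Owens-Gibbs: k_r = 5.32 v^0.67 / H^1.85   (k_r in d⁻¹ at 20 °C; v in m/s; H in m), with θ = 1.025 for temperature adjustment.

k_r ≈ 0.517 d⁻¹

k_r(20) = 5.32 × 0.771^0.67 / 3.58^1.85 = 5.32 × 0.8401 / 10.58 = 0.4222 d⁻¹.
k_r(28.2) = 0.4222 × 1.025^(28.2−20) = 0.4222 × 1.224 = 0.5170 d⁻¹.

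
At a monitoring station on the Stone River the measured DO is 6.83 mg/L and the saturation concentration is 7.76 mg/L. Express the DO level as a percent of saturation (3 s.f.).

88.0 % saturation

% saturation = C/C_s × 100 = 6.83/7.76 × 100 = 88.0 %.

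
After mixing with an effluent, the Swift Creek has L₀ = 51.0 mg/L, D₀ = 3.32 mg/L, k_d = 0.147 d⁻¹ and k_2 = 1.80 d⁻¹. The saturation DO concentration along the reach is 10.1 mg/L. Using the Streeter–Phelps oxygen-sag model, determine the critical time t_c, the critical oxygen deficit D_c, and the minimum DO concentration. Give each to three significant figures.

t_c ≈ 0.719 d; D_c ≈ 3.75 mg/L; min DO ≈ 6.35 mg/L

At the critical point dD/dt = 0, so k_d L₀ e^(−k_d t) = k_2 D. Substituting D(t) from the Streeter–Phelps equation and solving for t gives
t_c = ln[(k_2/k_d)(1 − D₀(k_2−k_d)/(k_d L₀))] / (k_2−k_d).
Here k_2−k_d = 1.653 d⁻¹ and 1 − D₀(k_2−k_d)/(k_d L₀) = 1 − 3.32×1.653/(0.147×51.0) = 0.2680, so
t_c = ln(12.24 × 0.2680) / 1.653 = 1.188 / 1.653 = 0.7189 d.
D_c = (k_d/k_2) L₀ e^(−k_d t_c) = (0.147/1.80) × 51.0 × e^(−0.147×0.7189) = 0.08167 × 51.0 × 0.8997 = 3.747 mg/L.
Minimum DO = C_s − D_c = 10.1 − 3.747 = 6.353 mg/L.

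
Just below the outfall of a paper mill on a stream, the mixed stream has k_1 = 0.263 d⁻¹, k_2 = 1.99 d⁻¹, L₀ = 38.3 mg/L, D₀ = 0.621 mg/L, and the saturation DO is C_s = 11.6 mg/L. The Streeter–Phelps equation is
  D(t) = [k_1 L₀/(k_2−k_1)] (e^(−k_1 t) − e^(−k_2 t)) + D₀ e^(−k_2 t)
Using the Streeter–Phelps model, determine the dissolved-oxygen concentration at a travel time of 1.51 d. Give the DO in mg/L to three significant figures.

DO ≈ 7.94 mg/L

k_1 L₀/(k_2−k_1) = 0.263×38.3/(1.99−0.263) = 10.07/1.727 = 5.833 mg/L.
e^(−k_1 t) = e^(−0.263×1.510) = 0.6722; e^(−k_2 t) = e^(−1.99×1.510) = 0.04954.
D = 5.833 × (0.6722 − 0.04954) + 0.621 × 0.04954 = 3.632 + 0.03077 = 3.663 mg/L.
DO = C_s − D = 11.6 − 3.663 = 7.937 mg/L.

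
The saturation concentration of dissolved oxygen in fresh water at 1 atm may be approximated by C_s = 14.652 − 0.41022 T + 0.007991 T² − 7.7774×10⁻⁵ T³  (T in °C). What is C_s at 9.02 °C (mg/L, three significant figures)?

C_s ≈ 11.5 mg/L

C_s = 14.652 − 0.41022×9.02 + 0.007991×9.02² − 7.7774×10⁻⁵×9.02³ = 11.54 mg/L.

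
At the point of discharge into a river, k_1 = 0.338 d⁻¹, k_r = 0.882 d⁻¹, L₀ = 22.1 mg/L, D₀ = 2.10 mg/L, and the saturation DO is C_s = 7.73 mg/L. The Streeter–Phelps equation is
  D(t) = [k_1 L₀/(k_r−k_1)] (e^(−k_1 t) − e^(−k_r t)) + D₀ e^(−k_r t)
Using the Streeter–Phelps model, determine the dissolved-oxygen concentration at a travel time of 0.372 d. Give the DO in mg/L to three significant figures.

DO ≈ 4.00 mg/L

k_1 L₀/(k_r−k_1) = 0.338×22.1/(0.882−0.338) = 7.470/0.5440 = 13.73 mg/L.
e^(−k_1 t) = e^(−0.338×0.3720) = 0.8818; e^(−k_r t) = e^(−0.882×0.3720) = 0.7203.
D = 13.73 × (0.8818 − 0.7203) + 2.10 × 0.7203 = 2.218 + 1.513 = 3.731 mg/L.
DO = C_s − D = 7.73 − 3.731 = 3.999 mg/L.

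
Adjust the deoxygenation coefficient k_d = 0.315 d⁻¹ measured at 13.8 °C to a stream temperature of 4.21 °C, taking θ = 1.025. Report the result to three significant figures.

k_d ≈ 0.249 d⁻¹

k_d(T₂) = k_d(T₁) · θ^(T₂−T₁) = 0.315 × 1.025^(4.21−13.8)
= 0.315 × 1.025^-9.59 = 0.315 × 0.7891 = 0.2486 d⁻¹.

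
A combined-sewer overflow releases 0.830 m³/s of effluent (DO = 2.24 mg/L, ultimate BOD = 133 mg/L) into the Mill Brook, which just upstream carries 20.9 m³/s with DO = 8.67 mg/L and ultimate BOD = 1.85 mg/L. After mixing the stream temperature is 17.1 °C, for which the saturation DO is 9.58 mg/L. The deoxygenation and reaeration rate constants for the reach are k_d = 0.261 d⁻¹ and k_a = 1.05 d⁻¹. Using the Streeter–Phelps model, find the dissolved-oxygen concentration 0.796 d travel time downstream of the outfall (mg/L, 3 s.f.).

DO ≈ 8.22 mg/L

Mixed DO = (20.9×8.67 + 0.830×2.24)/(20.9+0.830) = 183.1/21.73 = 8.424 mg/L.
Mixed L₀ = (20.9×1.85 + 0.830×133)/(21.73) = 149.1/21.73 = 6.859 mg/L.
Initial deficit D₀ = C_s − DO₀ = 9.58 − 8.424 = 1.156 mg/L.
D(0.796) = [0.261×6.859/(1.05−0.261)](e^(−0.261×0.796) − e^(−1.05×0.796)) + 1.156 e^(−1.05×0.796)
= 2.269 × (0.8124 − 0.4335) + 1.156 × 0.4335 = 1.361 mg/L.
DO = 9.58 − 1.361 = 8.219 mg/L.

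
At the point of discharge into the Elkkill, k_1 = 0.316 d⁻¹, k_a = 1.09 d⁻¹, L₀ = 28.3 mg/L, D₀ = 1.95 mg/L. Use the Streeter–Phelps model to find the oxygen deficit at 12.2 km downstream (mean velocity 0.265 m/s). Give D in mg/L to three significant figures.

Travel time t = x/v = 12.2 km / (0.265 m/s) = 12200 m / 0.265 m/s = 46040 s = 0.5328 d.
k_1 L₀/(k_a−k_1) = 0.316×28.3/(1.09−0.316) = 8.943/0.7740 = 11.55 mg/L.
e^(−k_1 t) = e^(−0.316×0.5328) = 0.8450; e^(−k_a t) = e^(−1.09×0.5328) = 0.5595.
D = 11.55 × (0.8450 − 0.5595) + 1.95 × 0.5595 = 3.300 + 1.091 = 4.391 mg/L.

D ≈ 4.39 mg/L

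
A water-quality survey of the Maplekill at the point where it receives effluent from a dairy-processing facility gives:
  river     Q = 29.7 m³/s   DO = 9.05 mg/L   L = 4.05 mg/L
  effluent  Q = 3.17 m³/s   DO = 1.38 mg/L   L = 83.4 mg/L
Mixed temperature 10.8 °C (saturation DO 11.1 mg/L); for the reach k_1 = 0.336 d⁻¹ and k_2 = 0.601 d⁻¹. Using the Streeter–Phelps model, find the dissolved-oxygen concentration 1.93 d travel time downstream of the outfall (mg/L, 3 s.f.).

DO ≈ 7.12 mg/L

Mixed DO = (29.7×9.05 + 3.17×1.38)/(29.7+3.17) = 273.2/32.87 = 8.310 mg/L.
Mixed L₀ = (29.7×4.05 + 3.17×83.4)/(32.87) = 384.7/32.87 = 11.70 mg/L.
Initial deficit D₀ = C_s − DO₀ = 11.1 − 8.310 = 2.790 mg/L.
D(1.93) = [0.336×11.70/(0.601−0.336)](e^(−0.336×1.93) − e^(−0.601×1.93)) + 2.790 e^(−0.601×1.93)
= 14.84 × (0.5228 − 0.3135) + 2.790 × 0.3135 = 3.981 mg/L.
DO = 11.1 − 3.981 = 7.119 mg/L.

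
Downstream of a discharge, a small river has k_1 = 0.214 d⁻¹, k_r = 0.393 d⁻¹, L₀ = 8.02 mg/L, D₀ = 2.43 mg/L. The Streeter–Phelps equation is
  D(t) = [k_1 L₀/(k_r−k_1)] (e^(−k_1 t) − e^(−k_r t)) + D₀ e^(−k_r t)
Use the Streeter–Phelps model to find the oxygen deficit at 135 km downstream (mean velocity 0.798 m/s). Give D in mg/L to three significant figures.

Travel time t = x/v = 135 km / (0.798 m/s) = 135000 m / 0.798 m/s = 169200 s = 1.958 d.
k_1 L₀/(k_r−k_1) = 0.214×8.02/(0.393−0.214) = 1.716/0.1790 = 9.588 mg/L.
e^(−k_1 t) = e^(−0.214×1.958) = 0.6577; e^(−k_r t) = e^(−0.393×1.958) = 0.4632.
D = 9.588 × (0.6577 − 0.4632) + 2.43 × 0.4632 = 1.864 + 1.126 = 2.990 mg/L.

D ≈ 2.99 mg/L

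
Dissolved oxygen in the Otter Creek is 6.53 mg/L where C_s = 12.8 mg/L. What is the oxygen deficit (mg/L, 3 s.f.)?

D ≈ 6.27 mg/L

D = C_s − C = 12.8 − 6.53 = 6.27 mg/L.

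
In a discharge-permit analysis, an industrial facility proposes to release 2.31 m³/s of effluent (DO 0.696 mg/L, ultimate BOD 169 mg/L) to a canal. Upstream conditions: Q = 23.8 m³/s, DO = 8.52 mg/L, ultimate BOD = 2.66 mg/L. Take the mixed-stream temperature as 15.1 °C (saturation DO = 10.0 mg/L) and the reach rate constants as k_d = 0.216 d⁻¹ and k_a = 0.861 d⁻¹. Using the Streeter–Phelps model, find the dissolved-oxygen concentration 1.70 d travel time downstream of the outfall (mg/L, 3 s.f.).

DO ≈ 6.81 mg/L

Mixed DO = (23.8×8.52 + 2.31×0.696)/(23.8+2.31) = 204.4/26.11 = 7.828 mg/L.
Mixed L₀ = (23.8×2.66 + 2.31×169)/(26.11) = 453.7/26.11 = 17.38 mg/L.
Initial deficit D₀ = C_s − DO₀ = 10.0 − 7.828 = 2.172 mg/L.
D(1.70) = [0.216×17.38/(0.861−0.216)](e^(−0.216×1.70) − e^(−0.861×1.70)) + 2.172 e^(−0.861×1.70)
= 5.819 × (0.6927 − 0.2314) + 2.172 × 0.2314 = 3.187 mg/L.
DO = 10.0 − 3.187 = 6.813 mg/L.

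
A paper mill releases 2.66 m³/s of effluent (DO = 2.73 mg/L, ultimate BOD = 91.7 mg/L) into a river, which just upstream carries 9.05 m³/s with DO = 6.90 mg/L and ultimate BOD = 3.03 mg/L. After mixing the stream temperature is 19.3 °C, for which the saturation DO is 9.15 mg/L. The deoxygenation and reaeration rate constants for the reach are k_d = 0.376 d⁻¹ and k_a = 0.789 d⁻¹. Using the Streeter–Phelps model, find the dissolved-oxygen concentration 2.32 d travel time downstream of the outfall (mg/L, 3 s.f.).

DO ≈ 3.20 mg/L

Mixed DO = (9.05×6.90 + 2.66×2.73)/(9.05+2.66) = 69.71/11.71 = 5.953 mg/L.
Mixed L₀ = (9.05×3.03 + 2.66×91.7)/(11.71) = 271.3/11.71 = 23.17 mg/L.
Initial deficit D₀ = C_s − DO₀ = 9.15 − 5.953 = 3.197 mg/L.
D(2.32) = [0.376×23.17/(0.789−0.376)](e^(−0.376×2.32) − e^(−0.789×2.32)) + 3.197 e^(−0.789×2.32)
= 21.10 × (0.4180 − 0.1603) + 3.197 × 0.1603 = 5.948 mg/L.
DO = 9.15 − 5.948 = 3.202 mg/L.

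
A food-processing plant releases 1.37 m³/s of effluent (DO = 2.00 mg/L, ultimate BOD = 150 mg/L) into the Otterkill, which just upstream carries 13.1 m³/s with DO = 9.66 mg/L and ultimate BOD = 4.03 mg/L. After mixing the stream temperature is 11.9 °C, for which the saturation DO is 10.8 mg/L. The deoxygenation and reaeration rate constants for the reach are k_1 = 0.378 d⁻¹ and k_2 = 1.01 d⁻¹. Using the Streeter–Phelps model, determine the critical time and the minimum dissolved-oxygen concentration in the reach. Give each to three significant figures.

Mixed DO = (13.1×9.66 + 1.37×2.00)/(13.1+1.37) = 129.3/14.47 = 8.935 mg/L.
Mixed L₀ = (13.1×4.03 + 1.37×150)/(14.47) = 258.3/14.47 = 17.85 mg/L.
Initial deficit D₀ = C_s − DO₀ = 10.8 − 8.935 = 1.865 mg/L.
t_c = (1/0.6320) ln[(1.01/0.378)(1 − 1.865×0.6320/(0.378×17.85))] = 1.582 × ln(2.205) = 1.251 d.
D_c = (0.378/1.01) × 17.85 × e^(−0.378×1.251) = 0.3743 × 17.85 × 0.6231 = 4.163 mg/L.
Minimum DO = 10.8 − 4.163 = 6.637 mg/L.

t_c ≈ 1.25 d; minimum DO ≈ 6.64 mg/L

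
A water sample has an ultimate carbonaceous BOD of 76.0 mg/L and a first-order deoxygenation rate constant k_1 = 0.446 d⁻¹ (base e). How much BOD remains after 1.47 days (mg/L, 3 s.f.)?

L ≈ 39.5 mg/L

L_t = L₀ e^(−k_1 t) = 76.0 × e^(−0.446×1.47) = 76.0 × 0.5191 = 39.45 mg/L.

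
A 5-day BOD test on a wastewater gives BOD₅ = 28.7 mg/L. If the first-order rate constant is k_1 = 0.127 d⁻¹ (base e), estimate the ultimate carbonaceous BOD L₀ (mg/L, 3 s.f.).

BOD₅ = L₀(1 − e^(−5k_1)) ⇒ L₀ = BOD₅ / (1 − e^(−5×0.127))
= 28.7 / (1 − 0.5299) = 28.7 / 0.4701 = 61.06 mg/L.

L₀ ≈ 61.1 mg/L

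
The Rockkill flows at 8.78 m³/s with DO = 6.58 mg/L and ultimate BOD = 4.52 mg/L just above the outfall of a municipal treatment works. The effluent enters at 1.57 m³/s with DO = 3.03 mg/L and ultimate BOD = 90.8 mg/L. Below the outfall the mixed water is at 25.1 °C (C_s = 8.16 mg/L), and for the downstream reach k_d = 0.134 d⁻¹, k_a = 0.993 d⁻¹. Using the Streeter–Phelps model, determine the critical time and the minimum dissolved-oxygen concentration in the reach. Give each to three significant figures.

t_c ≈ 0.614 d; minimum DO ≈ 5.97 mg/L

Mixed DO = (8.78×6.58 + 1.57×3.03)/(8.78+1.57) = 62.53/10.35 = 6.041 mg/L.
Mixed L₀ = (8.78×4.52 + 1.57×90.8)/(10.35) = 182.2/10.35 = 17.61 mg/L.
Initial deficit D₀ = C_s − DO₀ = 8.16 − 6.041 = 2.119 mg/L.
t_c = (1/0.8590) ln[(0.993/0.134)(1 − 2.119×0.8590/(0.134×17.61))] = 1.164 × ln(1.695) = 0.6143 d.
D_c = (0.134/0.993) × 17.61 × e^(−0.134×0.6143) = 0.1349 × 17.61 × 0.9210 = 2.188 mg/L.
Minimum DO = 8.16 − 2.188 = 5.972 mg/L.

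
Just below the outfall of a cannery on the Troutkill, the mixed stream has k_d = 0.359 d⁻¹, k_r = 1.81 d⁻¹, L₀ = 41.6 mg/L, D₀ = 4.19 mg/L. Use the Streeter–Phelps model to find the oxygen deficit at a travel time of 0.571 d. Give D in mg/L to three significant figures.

k_d L₀/(k_r−k_d) = 0.359×41.6/(1.81−0.359) = 14.93/1.451 = 10.29 mg/L.
e^(−k_d t) = e^(−0.359×0.5710) = 0.8147; e^(−k_r t) = e^(−1.81×0.5710) = 0.3558.
D = 10.29 × (0.8147 − 0.3558) + 4.19 × 0.3558 = 4.723 + 1.491 = 6.214 mg/L.

D ≈ 6.21 mg/L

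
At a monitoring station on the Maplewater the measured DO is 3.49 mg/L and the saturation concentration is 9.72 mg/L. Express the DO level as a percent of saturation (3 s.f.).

35.9 % saturation

% saturation = C/C_s × 100 = 3.49/9.72 × 100 = 35.9 %.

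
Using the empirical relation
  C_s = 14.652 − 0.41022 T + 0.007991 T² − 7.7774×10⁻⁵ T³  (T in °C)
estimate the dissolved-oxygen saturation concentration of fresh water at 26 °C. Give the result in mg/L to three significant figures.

C_s = 14.652 − 0.41022×26 + 0.007991×26² − 7.7774×10⁻⁵×26³ = 8.021 mg/L.

C_s ≈ 8.02 mg/L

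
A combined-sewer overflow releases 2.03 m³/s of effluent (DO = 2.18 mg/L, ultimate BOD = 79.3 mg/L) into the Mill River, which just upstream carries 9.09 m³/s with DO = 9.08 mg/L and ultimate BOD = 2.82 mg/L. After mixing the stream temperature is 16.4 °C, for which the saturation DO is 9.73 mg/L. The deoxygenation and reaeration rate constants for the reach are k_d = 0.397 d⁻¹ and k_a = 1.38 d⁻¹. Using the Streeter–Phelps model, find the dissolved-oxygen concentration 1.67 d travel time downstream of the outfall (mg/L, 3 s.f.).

DO ≈ 6.72 mg/L

Mixed DO = (9.09×9.08 + 2.03×2.18)/(9.09+2.03) = 86.96/11.12 = 7.820 mg/L.
Mixed L₀ = (9.09×2.82 + 2.03×79.3)/(11.12) = 186.6/11.12 = 16.78 mg/L.
Initial deficit D₀ = C_s − DO₀ = 9.73 − 7.820 = 1.910 mg/L.
D(1.67) = [0.397×16.78/(1.38−0.397)](e^(−0.397×1.67) − e^(−1.38×1.67)) + 1.910 e^(−1.38×1.67)
= 6.778 × (0.5153 − 0.09980) + 1.910 × 0.09980 = 3.007 mg/L.
DO = 9.73 − 3.007 = 6.723 mg/L.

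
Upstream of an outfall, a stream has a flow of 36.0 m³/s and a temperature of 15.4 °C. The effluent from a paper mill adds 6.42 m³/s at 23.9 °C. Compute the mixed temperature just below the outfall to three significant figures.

16.7 °C

Flow-weighted mixing: C = (Q_r C_r + Q_w C_w)/(Q_r + Q_w)
= (36.0×15.4 + 6.42×23.9)/(36.0 + 6.42) = 707.8/42.42 = 16.69 °C.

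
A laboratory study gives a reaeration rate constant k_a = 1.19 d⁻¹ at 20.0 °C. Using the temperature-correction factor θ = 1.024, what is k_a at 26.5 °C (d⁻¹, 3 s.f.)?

k_a(T₂) = k_a(T₁) · θ^(T₂−T₁) = 1.19 × 1.024^(26.5−20.0)
= 1.19 × 1.024^6.50 = 1.19 × 1.167 = 1.388 d⁻¹.

k_a ≈ 1.39 d⁻¹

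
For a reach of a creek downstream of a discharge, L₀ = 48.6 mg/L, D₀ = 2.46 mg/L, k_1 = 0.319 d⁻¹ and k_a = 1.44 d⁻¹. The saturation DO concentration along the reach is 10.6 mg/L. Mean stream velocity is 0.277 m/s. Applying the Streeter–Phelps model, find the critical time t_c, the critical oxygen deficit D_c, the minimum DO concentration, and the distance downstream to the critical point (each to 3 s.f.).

At the critical point dD/dt = 0, so k_1 L₀ e^(−k_1 t) = k_a D. Substituting D(t) from the Streeter–Phelps equation and solving for t gives
t_c = ln[(k_a/k_1)(1 − D₀(k_a−k_1)/(k_1 L₀))] / (k_a−k_1).
Here k_a−k_1 = 1.121 d⁻¹ and 1 − D₀(k_a−k_1)/(k_1 L₀) = 1 − 2.46×1.121/(0.319×48.6) = 0.8221, so
t_c = ln(4.514 × 0.8221) / 1.121 = 1.311 / 1.121 = 1.170 d.
D_c = (k_1/k_a) L₀ e^(−k_1 t_c) = (0.319/1.44) × 48.6 × e^(−0.319×1.170) = 0.2215 × 48.6 × 0.6886 = 7.413 mg/L.
Minimum DO = C_s − D_c = 10.6 − 7.413 = 3.187 mg/L.
x_c = v t_c = 0.277 m/s × 1.170 d × 86400 s/d = 28000 m ≈ 28.0 km.

t_c ≈ 1.17 d; D_c ≈ 7.41 mg/L; min DO ≈ 3.19 mg/L; x_c ≈ 28.0 km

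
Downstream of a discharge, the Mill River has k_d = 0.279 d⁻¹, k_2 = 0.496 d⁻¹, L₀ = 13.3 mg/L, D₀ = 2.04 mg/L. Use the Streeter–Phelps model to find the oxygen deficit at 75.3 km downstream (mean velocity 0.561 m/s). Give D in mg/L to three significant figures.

D ≈ 4.12 mg/L

Travel time t = x/v = 75.3 km / (0.561 m/s) = 75300 m / 0.561 m/s = 134200 s = 1.554 d.
k_d L₀/(k_2−k_d) = 0.279×13.3/(0.496−0.279) = 3.711/0.2170 = 17.10 mg/L.
e^(−k_d t) = e^(−0.279×1.554) = 0.6483; e^(−k_2 t) = e^(−0.496×1.554) = 0.4628.
D = 17.10 × (0.6483 − 0.4628) + 2.04 × 0.4628 = 3.172 + 0.9440 = 4.116 mg/L.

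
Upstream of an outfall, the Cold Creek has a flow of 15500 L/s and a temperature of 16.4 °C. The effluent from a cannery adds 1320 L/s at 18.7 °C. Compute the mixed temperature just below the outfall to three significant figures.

Flow-weighted mixing: C = (Q_r C_r + Q_w C_w)/(Q_r + Q_w)
= (15500×16.4 + 1320×18.7)/(15500 + 1320) = 278900/16820 = 16.58 °C.

16.6 °C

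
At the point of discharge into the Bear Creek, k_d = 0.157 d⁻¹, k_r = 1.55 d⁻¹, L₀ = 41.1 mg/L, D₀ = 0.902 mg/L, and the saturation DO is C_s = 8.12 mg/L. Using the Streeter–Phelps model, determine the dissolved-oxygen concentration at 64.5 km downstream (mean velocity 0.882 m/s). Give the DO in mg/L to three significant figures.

Travel time t = x/v = 64.5 km / (0.882 m/s) = 64500 m / 0.882 m/s = 73130 s = 0.8464 d.
k_d L₀/(k_r−k_d) = 0.157×41.1/(1.55−0.157) = 6.453/1.393 = 4.632 mg/L.
e^(−k_d t) = e^(−0.157×0.8464) = 0.8756; e^(−k_r t) = e^(−1.55×0.8464) = 0.2693.
D = 4.632 × (0.8756 − 0.2693) + 0.902 × 0.2693 = 2.808 + 0.2429 = 3.051 mg/L.
DO = C_s − D = 8.12 − 3.051 = 5.069 mg/L.

DO ≈ 5.07 mg/L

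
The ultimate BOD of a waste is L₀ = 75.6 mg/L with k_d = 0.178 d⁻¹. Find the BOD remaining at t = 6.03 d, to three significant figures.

L ≈ 25.8 mg/L

L_t = L₀ e^(−k_d t) = 75.6 × e^(−0.178×6.03) = 75.6 × 0.3419 = 25.84 mg/L.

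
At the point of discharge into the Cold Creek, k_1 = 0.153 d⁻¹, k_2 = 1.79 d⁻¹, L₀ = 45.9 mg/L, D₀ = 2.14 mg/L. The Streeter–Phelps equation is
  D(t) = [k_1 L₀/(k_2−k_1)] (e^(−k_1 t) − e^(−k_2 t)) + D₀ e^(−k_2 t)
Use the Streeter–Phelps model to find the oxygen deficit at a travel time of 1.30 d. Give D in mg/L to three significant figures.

k_1 L₀/(k_2−k_1) = 0.153×45.9/(1.79−0.153) = 7.023/1.637 = 4.290 mg/L.
e^(−k_1 t) = e^(−0.153×1.300) = 0.8196; e^(−k_2 t) = e^(−1.79×1.300) = 0.09759.
D = 4.290 × (0.8196 − 0.09759) + 2.14 × 0.09759 = 3.098 + 0.2088 = 3.306 mg/L.

D ≈ 3.31 mg/L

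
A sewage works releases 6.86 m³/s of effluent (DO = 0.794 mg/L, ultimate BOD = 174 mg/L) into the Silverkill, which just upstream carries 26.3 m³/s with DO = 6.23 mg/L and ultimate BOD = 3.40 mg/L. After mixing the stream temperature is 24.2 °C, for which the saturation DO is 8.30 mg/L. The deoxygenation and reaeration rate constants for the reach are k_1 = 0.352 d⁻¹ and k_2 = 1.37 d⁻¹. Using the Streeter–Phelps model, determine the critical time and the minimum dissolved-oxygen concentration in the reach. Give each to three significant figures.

t_c ≈ 1.07 d; minimum DO ≈ 1.47 mg/L

Mixed DO = (26.3×6.23 + 6.86×0.794)/(26.3+6.86) = 169.3/33.16 = 5.105 mg/L.
Mixed L₀ = (26.3×3.40 + 6.86×174)/(33.16) = 1283/33.16 = 38.69 mg/L.
Initial deficit D₀ = C_s − DO₀ = 8.30 − 5.105 = 3.195 mg/L.
t_c = (1/1.018) ln[(1.37/0.352)(1 − 3.195×1.018/(0.352×38.69))] = 0.9823 × ln(2.963) = 1.067 d.
D_c = (0.352/1.37) × 38.69 × e^(−0.352×1.067) = 0.2569 × 38.69 × 0.6869 = 6.829 mg/L.
Minimum DO = 8.30 − 6.829 = 1.471 mg/L.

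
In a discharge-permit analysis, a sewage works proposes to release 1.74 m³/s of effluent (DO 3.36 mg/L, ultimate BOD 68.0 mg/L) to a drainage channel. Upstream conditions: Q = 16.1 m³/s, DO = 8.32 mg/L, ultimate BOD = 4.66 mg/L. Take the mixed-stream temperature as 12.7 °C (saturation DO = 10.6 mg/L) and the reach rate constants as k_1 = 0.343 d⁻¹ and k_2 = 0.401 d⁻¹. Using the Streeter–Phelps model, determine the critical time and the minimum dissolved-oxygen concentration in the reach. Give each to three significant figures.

Mixed DO = (16.1×8.32 + 1.74×3.36)/(16.1+1.74) = 139.8/17.84 = 7.836 mg/L.
Mixed L₀ = (16.1×4.66 + 1.74×68.0)/(17.84) = 193.3/17.84 = 10.84 mg/L.
Initial deficit D₀ = C_s − DO₀ = 10.6 − 7.836 = 2.764 mg/L.
t_c = (1/0.05800) ln[(0.401/0.343)(1 − 2.764×0.05800/(0.343×10.84))] = 17.24 × ln(1.119) = 1.934 d.
D_c = (0.343/0.401) × 10.84 × e^(−0.343×1.934) = 0.8554 × 10.84 × 0.5152 = 4.776 mg/L.
Minimum DO = 10.6 − 4.776 = 5.824 mg/L.

t_c ≈ 1.93 d; minimum DO ≈ 5.82 mg/L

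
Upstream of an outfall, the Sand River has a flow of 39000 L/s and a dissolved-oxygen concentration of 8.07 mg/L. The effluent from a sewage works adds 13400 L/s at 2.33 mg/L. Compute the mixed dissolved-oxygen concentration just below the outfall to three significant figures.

Flow-weighted mixing: C = (Q_r C_r + Q_w C_w)/(Q_r + Q_w)
= (39000×8.07 + 13400×2.33)/(39000 + 13400) = 346000/52400 = 6.602 mg/L.

6.60 mg/L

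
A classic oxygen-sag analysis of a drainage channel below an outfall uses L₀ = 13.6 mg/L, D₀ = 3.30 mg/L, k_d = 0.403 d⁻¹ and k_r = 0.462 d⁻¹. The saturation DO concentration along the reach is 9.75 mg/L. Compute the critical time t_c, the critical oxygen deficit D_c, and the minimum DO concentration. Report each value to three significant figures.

t_c ≈ 1.70 d; D_c ≈ 5.97 mg/L; min DO ≈ 3.78 mg/L

With k_r/k_d = 1.146 and 1 − D₀(k_r−k_d)/(k_d L₀) = 0.9645,
t_c = ln(1.146 × 0.9645) / (0.462 − 0.403) = ln(1.106) / 0.05900 = 0.1005/0.05900 = 1.703 d.
L(t_c) = L₀ e^(−k_d t_c) = 13.6 × 0.5035 = 6.848 mg/L, and at the critical point k_r D_c = k_d L, so D_c = (0.403/0.462) × 6.848 = 5.973 mg/L.
Minimum DO = C_s − D_c = 9.75 − 5.973 = 3.777 mg/L.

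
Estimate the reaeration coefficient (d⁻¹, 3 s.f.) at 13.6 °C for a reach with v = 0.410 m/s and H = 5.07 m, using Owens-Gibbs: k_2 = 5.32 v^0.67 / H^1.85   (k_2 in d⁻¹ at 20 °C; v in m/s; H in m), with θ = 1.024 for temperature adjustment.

k_2(20) = 5.32 × 0.410^0.67 / 5.07^1.85 = 5.32 × 0.5503 / 20.15 = 0.1453 d⁻¹.
k_2(13.6) = 0.1453 × 1.024^(13.6−20) = 0.1453 × 0.8592 = 0.1248 d⁻¹.

k_2 ≈ 0.125 d⁻¹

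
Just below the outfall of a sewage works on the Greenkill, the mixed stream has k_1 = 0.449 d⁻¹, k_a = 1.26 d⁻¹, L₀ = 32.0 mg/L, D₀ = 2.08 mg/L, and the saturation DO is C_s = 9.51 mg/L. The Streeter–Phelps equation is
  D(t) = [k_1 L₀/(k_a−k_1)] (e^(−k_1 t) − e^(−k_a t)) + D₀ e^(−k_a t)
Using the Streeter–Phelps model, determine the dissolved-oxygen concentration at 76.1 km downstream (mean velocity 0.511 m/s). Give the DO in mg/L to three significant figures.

Travel time t = x/v = 76.1 km / (0.511 m/s) = 76100 m / 0.511 m/s = 148900 s = 1.724 d.
k_1 L₀/(k_a−k_1) = 0.449×32.0/(1.26−0.449) = 14.37/0.8110 = 17.72 mg/L.
e^(−k_1 t) = e^(−0.449×1.724) = 0.4612; e^(−k_a t) = e^(−1.26×1.724) = 0.1140.
D = 17.72 × (0.4612 − 0.1140) + 2.08 × 0.1140 = 6.152 + 0.2371 = 6.389 mg/L.
DO = C_s − D = 9.51 − 6.389 = 3.121 mg/L.

DO ≈ 3.12 mg/L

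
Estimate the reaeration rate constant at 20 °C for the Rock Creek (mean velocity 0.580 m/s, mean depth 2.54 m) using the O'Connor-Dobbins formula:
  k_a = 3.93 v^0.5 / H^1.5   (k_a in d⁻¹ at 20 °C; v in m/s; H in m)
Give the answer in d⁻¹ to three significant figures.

k_a ≈ 0.739 d⁻¹

k_a = 3.93 × 0.580^0.5 / 2.54^1.5 = 3.93 × 0.7616 / 4.048 = 0.7394 d⁻¹.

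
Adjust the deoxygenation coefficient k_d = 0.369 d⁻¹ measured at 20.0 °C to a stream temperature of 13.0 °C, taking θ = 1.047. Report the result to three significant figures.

k_d(T₂) = k_d(T₁) · θ^(T₂−T₁) = 0.369 × 1.047^(13.0−20.0)
= 0.369 × 1.047^-7.00 = 0.369 × 0.7251 = 0.2675 d⁻¹.

k_d ≈ 0.268 d⁻¹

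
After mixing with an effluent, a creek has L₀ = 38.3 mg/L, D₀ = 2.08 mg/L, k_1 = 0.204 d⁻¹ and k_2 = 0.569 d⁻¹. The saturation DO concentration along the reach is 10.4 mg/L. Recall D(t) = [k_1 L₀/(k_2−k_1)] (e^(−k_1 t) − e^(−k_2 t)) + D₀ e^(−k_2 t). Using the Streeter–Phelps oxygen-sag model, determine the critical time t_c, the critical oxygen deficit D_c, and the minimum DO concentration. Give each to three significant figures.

t_c ≈ 2.53 d; D_c ≈ 8.19 mg/L; min DO ≈ 2.21 mg/L

At the critical point dD/dt = 0, so k_1 L₀ e^(−k_1 t) = k_2 D. Substituting D(t) from the Streeter–Phelps equation and solving for t gives
t_c = ln[(k_2/k_1)(1 − D₀(k_2−k_1)/(k_1 L₀))] / (k_2−k_1).
Here k_2−k_1 = 0.3650 d⁻¹ and 1 − D₀(k_2−k_1)/(k_1 L₀) = 1 − 2.08×0.3650/(0.204×38.3) = 0.9028, so
t_c = ln(2.789 × 0.9028) / 0.3650 = 0.9235 / 0.3650 = 2.530 d.
L(t_c) = L₀ e^(−k_1 t_c) = 38.3 × 0.5968 = 22.86 mg/L, and at the critical point k_2 D_c = k_1 L, so D_c = (0.204/0.569) × 22.86 = 8.195 mg/L.
Minimum DO = C_s − D_c = 10.4 − 8.195 = 2.205 mg/L.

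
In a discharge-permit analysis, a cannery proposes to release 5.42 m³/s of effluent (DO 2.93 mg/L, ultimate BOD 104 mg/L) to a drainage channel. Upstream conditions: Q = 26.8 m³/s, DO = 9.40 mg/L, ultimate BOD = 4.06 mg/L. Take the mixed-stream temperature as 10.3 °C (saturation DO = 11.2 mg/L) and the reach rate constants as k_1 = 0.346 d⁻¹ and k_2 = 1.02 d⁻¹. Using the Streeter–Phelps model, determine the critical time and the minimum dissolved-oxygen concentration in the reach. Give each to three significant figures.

t_c ≈ 1.14 d; minimum DO ≈ 6.42 mg/L

Mixed DO = (26.8×9.40 + 5.42×2.93)/(26.8+5.42) = 267.8/32.22 = 8.312 mg/L.
Mixed L₀ = (26.8×4.06 + 5.42×104)/(32.22) = 672.5/32.22 = 20.87 mg/L.
Initial deficit D₀ = C_s − DO₀ = 11.2 − 8.312 = 2.888 mg/L.
t_c = (1/0.6740) ln[(1.02/0.346)(1 − 2.888×0.6740/(0.346×20.87))] = 1.484 × ln(2.153) = 1.138 d.
D_c = (0.346/1.02) × 20.87 × e^(−0.346×1.138) = 0.3392 × 20.87 × 0.6745 = 4.776 mg/L.
Minimum DO = 11.2 − 4.776 = 6.424 mg/L.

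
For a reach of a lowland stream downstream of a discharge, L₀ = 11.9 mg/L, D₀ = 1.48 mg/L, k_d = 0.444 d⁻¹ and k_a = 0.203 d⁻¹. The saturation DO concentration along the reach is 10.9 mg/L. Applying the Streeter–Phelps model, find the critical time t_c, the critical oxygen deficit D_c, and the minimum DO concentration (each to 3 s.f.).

t_c ≈ 2.98 d; D_c ≈ 6.94 mg/L; min DO ≈ 3.96 mg/L

At the critical point dD/dt = 0, so k_d L₀ e^(−k_d t) = k_a D. Substituting D(t) from the Streeter–Phelps equation and solving for t gives
t_c = ln[(k_a/k_d)(1 − D₀(k_a−k_d)/(k_d L₀))] / (k_a−k_d).
Here k_a−k_d = -0.2410 d⁻¹ and 1 − D₀(k_a−k_d)/(k_d L₀) = 1 − 1.48×-0.2410/(0.444×11.9) = 1.068, so
t_c = ln(0.4572 × 1.068) / -0.2410 = -0.7173 / -0.2410 = 2.976 d.
L(t_c) = L₀ e^(−k_d t_c) = 11.9 × 0.2667 = 3.174 mg/L, and at the critical point k_a D_c = k_d L, so D_c = (0.444/0.203) × 3.174 = 6.943 mg/L.
Minimum DO = C_s − D_c = 10.9 − 6.943 = 3.957 mg/L.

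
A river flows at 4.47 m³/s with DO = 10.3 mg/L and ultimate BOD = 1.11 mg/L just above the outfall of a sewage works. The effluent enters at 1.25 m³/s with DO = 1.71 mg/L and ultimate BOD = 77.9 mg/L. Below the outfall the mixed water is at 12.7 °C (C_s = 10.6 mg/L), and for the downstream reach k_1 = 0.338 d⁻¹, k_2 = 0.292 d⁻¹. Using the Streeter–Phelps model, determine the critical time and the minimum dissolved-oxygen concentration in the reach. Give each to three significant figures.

t_c ≈ 2.82 d; minimum DO ≈ 2.62 mg/L

Mixed DO = (4.47×10.3 + 1.25×1.71)/(4.47+1.25) = 48.18/5.720 = 8.423 mg/L.
Mixed L₀ = (4.47×1.11 + 1.25×77.9)/(5.720) = 102.3/5.720 = 17.89 mg/L.
Initial deficit D₀ = C_s − DO₀ = 10.6 − 8.423 = 2.177 mg/L.
t_c = (1/-0.04600) ln[(0.292/0.338)(1 − 2.177×-0.04600/(0.338×17.89))] = -21.74 × ln(0.8782) = 2.823 d.
D_c = (0.338/0.292) × 17.89 × e^(−0.338×2.823) = 1.158 × 17.89 × 0.3851 = 7.975 mg/L.
Minimum DO = 10.6 − 7.975 = 2.625 mg/L.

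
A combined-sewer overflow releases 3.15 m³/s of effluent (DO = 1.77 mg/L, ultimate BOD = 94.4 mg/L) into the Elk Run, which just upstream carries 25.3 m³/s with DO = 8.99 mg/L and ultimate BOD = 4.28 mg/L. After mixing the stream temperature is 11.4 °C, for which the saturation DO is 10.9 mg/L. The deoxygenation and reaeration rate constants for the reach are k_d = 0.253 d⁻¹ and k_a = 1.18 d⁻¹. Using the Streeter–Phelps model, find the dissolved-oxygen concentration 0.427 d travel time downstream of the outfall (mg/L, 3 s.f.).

DO ≈ 8.12 mg/L

Mixed DO = (25.3×8.99 + 3.15×1.77)/(25.3+3.15) = 233.0/28.45 = 8.191 mg/L.
Mixed L₀ = (25.3×4.28 + 3.15×94.4)/(28.45) = 405.6/28.45 = 14.26 mg/L.
Initial deficit D₀ = C_s − DO₀ = 10.9 − 8.191 = 2.709 mg/L.
D(0.427) = [0.253×14.26/(1.18−0.253)](e^(−0.253×0.427) − e^(−1.18×0.427)) + 2.709 e^(−1.18×0.427)
= 3.891 × (0.8976 − 0.6042) + 2.709 × 0.6042 = 2.779 mg/L.
DO = 10.9 − 2.779 = 8.121 mg/L.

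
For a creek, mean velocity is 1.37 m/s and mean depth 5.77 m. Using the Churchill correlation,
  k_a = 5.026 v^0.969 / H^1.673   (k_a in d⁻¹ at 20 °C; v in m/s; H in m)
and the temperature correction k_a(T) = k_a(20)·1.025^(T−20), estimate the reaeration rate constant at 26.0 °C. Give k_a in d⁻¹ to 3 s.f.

k_a ≈ 0.421 d⁻¹

k_a(20) = 5.026 × 1.37^0.969 / 5.77^1.673 = 5.026 × 1.357 / 18.77 = 0.3633 d⁻¹.
k_a(26.0) = 0.3633 × 1.025^(26.0−20) = 0.3633 × 1.160 = 0.4213 d⁻¹.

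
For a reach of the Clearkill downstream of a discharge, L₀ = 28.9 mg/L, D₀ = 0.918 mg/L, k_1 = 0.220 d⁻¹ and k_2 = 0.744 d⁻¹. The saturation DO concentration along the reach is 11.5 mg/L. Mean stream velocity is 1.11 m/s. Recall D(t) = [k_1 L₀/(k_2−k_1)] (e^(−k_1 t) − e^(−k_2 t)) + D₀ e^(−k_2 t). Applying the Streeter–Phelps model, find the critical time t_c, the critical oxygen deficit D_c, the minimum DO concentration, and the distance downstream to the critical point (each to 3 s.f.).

t_c ≈ 2.18 d; D_c ≈ 5.30 mg/L; min DO ≈ 6.20 mg/L; x_c ≈ 209 km

t_c = [1/(k_2−k_1)] ln[(k_2/k_1)(1 − D₀(k_2−k_1)/(k_1 L₀))]
= [1/(0.744−0.220)] ln[(0.744/0.220)(1 − 0.918×0.5240/(0.220×28.9))]
= (1/0.5240) ln[3.382 × 0.9243] = 1.908 × ln(3.126) = 1.908 × 1.140 = 2.175 d.
D_c = (k_1/k_2) L₀ e^(−k_1 t_c) = (0.220/0.744) × 28.9 × e^(−0.220×2.175) = 0.2957 × 28.9 × 0.6197 = 5.296 mg/L.
Minimum DO = C_s − D_c = 11.5 − 5.296 = 6.204 mg/L.
x_c = v t_c = 1.11 m/s × 2.175 d × 86400 s/d = 208600 m ≈ 209 km.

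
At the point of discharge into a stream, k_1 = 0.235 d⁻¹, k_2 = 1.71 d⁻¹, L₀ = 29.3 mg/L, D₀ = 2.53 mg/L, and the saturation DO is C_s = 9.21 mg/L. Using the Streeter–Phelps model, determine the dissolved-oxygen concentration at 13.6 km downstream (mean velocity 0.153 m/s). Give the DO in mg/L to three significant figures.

DO ≈ 5.91 mg/L

Travel time t = x/v = 13.6 km / (0.153 m/s) = 13600 m / 0.153 m/s = 88890 s = 1.029 d.
k_1 L₀/(k_2−k_1) = 0.235×29.3/(1.71−0.235) = 6.885/1.475 = 4.668 mg/L.
e^(−k_1 t) = e^(−0.235×1.029) = 0.7852; e^(−k_2 t) = e^(−1.71×1.029) = 0.1722.
D = 4.668 × (0.7852 − 0.1722) + 2.53 × 0.1722 = 2.862 + 0.4356 = 3.297 mg/L.
DO = C_s − D = 9.21 − 3.297 = 5.913 mg/L.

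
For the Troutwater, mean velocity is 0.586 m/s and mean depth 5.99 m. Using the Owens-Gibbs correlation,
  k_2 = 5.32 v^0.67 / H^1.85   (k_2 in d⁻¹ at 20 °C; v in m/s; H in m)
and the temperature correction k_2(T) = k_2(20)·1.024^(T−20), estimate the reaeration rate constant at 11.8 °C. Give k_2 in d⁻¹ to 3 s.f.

k_2 ≈ 0.112 d⁻¹

k_2(20) = 5.32 × 0.586^0.67 / 5.99^1.85 = 5.32 × 0.6990 / 27.43 = 0.1356 d⁻¹.
k_2(11.8) = 0.1356 × 1.024^(11.8−20) = 0.1356 × 0.8233 = 0.1116 d⁻¹.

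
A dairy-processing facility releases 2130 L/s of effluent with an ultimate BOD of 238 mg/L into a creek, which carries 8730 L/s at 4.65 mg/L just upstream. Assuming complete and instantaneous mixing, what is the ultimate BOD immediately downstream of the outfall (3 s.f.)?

50.4 mg/L

Flow-weighted mixing: C = (Q_r C_r + Q_w C_w)/(Q_r + Q_w)
= (8730×4.65 + 2130×238)/(8730 + 2130) = 547500/10860 = 50.42 mg/L.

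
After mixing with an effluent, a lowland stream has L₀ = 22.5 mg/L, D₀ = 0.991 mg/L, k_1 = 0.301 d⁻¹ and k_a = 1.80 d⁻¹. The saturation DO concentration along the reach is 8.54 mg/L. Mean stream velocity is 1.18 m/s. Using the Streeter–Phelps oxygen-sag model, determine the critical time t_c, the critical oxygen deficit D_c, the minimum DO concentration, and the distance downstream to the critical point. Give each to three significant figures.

t_c ≈ 1.03 d; D_c ≈ 2.76 mg/L; min DO ≈ 5.78 mg/L; x_c ≈ 105 km

t_c = [1/(k_a−k_1)] ln[(k_a/k_1)(1 − D₀(k_a−k_1)/(k_1 L₀))]
= [1/(1.80−0.301)] ln[(1.80/0.301)(1 − 0.991×1.499/(0.301×22.5))]
= (1/1.499) ln[5.980 × 0.7807] = 0.6671 × ln(4.668) = 0.6671 × 1.541 = 1.028 d.
L(t_c) = L₀ e^(−k_1 t_c) = 22.5 × 0.7339 = 16.51 mg/L, and at the critical point k_a D_c = k_1 L, so D_c = (0.301/1.80) × 16.51 = 2.761 mg/L.
Minimum DO = C_s − D_c = 8.54 − 2.761 = 5.779 mg/L.
x_c = v t_c = 1.18 m/s × 1.028 d × 86400 s/d = 104800 m ≈ 105 km.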